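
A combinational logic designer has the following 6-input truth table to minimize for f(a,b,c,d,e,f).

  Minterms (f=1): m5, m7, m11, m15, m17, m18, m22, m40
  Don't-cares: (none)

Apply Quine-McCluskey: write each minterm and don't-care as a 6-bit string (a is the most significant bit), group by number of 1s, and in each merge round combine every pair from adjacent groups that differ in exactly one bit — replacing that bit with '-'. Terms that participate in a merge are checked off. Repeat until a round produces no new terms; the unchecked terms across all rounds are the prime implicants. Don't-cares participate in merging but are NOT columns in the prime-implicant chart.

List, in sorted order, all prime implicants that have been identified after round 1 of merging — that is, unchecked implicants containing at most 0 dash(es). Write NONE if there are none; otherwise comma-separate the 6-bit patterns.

010001, 101000

Round 0: 000101✓ 000111✓ 001011✓ 001111✓ 010001 010010✓ 010110✓ 101000
Round 1: 00-111 0001-1 001-11 010-10
PIs = {00-111, 0001-1, 001-11, 010-10, 010001, 101000}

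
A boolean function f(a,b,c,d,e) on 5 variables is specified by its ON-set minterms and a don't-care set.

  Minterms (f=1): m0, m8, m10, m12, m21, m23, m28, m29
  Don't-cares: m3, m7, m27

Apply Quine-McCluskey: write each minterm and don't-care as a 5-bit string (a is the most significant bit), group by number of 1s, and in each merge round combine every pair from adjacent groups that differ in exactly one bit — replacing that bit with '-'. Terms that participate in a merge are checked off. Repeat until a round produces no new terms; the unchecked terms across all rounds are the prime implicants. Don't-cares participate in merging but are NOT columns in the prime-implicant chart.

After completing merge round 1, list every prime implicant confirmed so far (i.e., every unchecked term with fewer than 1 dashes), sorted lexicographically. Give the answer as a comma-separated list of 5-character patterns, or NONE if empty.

size-2^0 implicants → 00000(✓)  00011(✓)  00111(✓)  01000(✓)  01010(✓)  01100(✓)  10101(✓)  10111(✓)  11011  11100(✓)  11101(✓)
size-2^1 implicants → -0111  -1100  0-000  00-11  01-00  010-0  1-101  101-1  1110-
Unchecked terms (primes): -0111, -1100, 0-000, 00-11, 01-00, 010-0, 1-101, 101-1, 11011, 1110-

11011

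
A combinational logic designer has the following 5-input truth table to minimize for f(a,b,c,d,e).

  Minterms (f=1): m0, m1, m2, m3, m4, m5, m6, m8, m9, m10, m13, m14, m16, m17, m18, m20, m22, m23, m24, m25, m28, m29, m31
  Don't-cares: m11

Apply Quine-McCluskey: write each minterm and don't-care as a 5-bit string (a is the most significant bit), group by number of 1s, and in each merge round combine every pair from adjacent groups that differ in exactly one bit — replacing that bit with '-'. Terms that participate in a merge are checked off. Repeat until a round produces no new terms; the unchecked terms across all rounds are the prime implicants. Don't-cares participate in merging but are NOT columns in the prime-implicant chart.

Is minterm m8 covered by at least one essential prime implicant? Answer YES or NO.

size-2^0 implicants → 00000(✓)  00001(✓)  00010(✓)  00011(✓)  00100(✓)  00101(✓)  00110(✓)  01000(✓)  01001(✓)  01010(✓)  01011(✓)  01101(✓)  01110(✓)  10000(✓)  10001(✓)  10010(✓)  10100(✓)  10110(✓)  10111(✓)  11000(✓)  11001(✓)  11100(✓)  11101(✓)  11111(✓)
size-2^1 implicants → -0000(✓)  -0001(✓)  -0010(✓)  -0100(✓)  -0110(✓)  -1000(✓)  -1001(✓)  -1101(✓)  0-000(✓)  0-001(✓)  0-010(✓)  0-011(✓)  0-101(✓)  0-110(✓)  00-00(✓)  00-01(✓)  00-10(✓)  000-0(✓)  000-1(✓)  0000-(✓)  0001-(✓)  001-0(✓)  0010-(✓)  01-01(✓)  01-10(✓)  010-0(✓)  010-1(✓)  0100-(✓)  0101-(✓)  1-000(✓)  1-001(✓)  1-100(✓)  1-111  10-00(✓)  10-10(✓)  100-0(✓)  1000-(✓)  101-0(✓)  1011-  11-00(✓)  11-01(✓)  1100-(✓)  111-1  1110-(✓)
size-2^2 implicants → --000(✓)  --001(✓)  -0-00(✓)  -0-10(✓)  -00-0(✓)  -000-(✓)  -01-0(✓)  -1-01  -100-(✓)  0--01  0--10  0-0-0(✓)  0-0-1(✓)  0-00-(✓)  0-01-(✓)  00--0(✓)  00-0-  000--(✓)  010--(✓)  1--00  1-00-(✓)  10--0(✓)  11-0-
size-2^3 implicants → --00-  -0--0  0-0--
Unchecked terms (primes): --00-, -0--0, -1-01, 0--01, 0--10, 0-0--, 00-0-, 1--00, 1-111, 1011-, 11-0-, 111-1
Minterm coverage:
  m0 ⊆ --00-,-0--0,0-0--,00-0-
  m1 ⊆ --00-,0--01,0-0--,00-0-
  m2 ⊆ -0--0,0--10,0-0--
  m3 ⊆ 0-0-- [E]
  m4 ⊆ -0--0,00-0-
  m5 ⊆ 0--01,00-0-
  m6 ⊆ -0--0,0--10
  m8 ⊆ --00-,0-0--
  m9 ⊆ --00-,-1-01,0--01,0-0--
  m10 ⊆ 0--10,0-0--
  m13 ⊆ -1-01,0--01
  m14 ⊆ 0--10 [E]
  m16 ⊆ --00-,-0--0,1--00
  m17 ⊆ --00- [E]
  m18 ⊆ -0--0 [E]
  m20 ⊆ -0--0,1--00
  m22 ⊆ -0--0,1011-
  m23 ⊆ 1-111,1011-
  m24 ⊆ --00-,1--00,11-0-
  m25 ⊆ --00-,-1-01,11-0-
  m28 ⊆ 1--00,11-0-
  m29 ⊆ -1-01,11-0-,111-1
  m31 ⊆ 1-111,111-1
E = {--00-, -0--0, 0--10, 0-0--}

YES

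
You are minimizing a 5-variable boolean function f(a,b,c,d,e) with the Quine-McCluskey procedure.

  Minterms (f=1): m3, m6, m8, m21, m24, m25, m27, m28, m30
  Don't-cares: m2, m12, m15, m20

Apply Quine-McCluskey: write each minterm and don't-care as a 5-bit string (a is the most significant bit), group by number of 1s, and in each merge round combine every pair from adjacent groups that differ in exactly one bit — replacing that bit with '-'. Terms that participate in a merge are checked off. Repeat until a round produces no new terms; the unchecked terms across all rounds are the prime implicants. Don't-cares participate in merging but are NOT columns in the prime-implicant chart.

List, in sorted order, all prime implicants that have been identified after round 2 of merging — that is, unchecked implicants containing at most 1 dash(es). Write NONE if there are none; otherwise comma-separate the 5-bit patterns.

00-10, 0001-, 01111, 1-100, 1010-, 110-1, 1100-, 111-0

size-2^0 implicants → 00010(✓)  00011(✓)  00110(✓)  01000(✓)  01100(✓)  01111  10100(✓)  10101(✓)  11000(✓)  11001(✓)  11011(✓)  11100(✓)  11110(✓)
size-2^1 implicants → -1000(✓)  -1100(✓)  00-10  0001-  01-00(✓)  1-100  1010-  11-00(✓)  110-1  1100-  111-0
size-2^2 implicants → -1-00
Unchecked terms (primes): -1-00, 00-10, 0001-, 01111, 1-100, 1010-, 110-1, 1100-, 111-0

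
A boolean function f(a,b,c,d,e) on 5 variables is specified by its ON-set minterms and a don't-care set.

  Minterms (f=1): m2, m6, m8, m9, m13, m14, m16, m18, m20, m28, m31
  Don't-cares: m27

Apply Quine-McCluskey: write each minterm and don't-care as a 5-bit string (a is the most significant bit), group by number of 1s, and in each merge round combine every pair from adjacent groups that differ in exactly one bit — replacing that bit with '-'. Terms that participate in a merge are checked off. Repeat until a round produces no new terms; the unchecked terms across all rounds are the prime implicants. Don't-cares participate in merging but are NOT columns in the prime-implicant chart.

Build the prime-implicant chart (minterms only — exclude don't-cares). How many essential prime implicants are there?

5

[col 0] 00010*, 00110*, 01000*, 01001*, 01101*, 01110*, 10000*, 10010*, 10100*, 11011*, 11100*, 11111*
[col 1] -0010, 0-110, 00-10, 01-01, 0100-, 1-100, 10-00, 100-0, 11-11
Prime implicants: -0010, 0-110, 00-10, 01-01, 0100-, 1-100, 10-00, 100-0, 11-11
PI chart (minterm → PIs covering it):
  2 | -0010,00-10
  6 | 0-110,00-10
  8 | 0100-  (sole → essential)
  9 | 01-01,0100-
  13 | 01-01  (sole → essential)
  14 | 0-110  (sole → essential)
  16 | 10-00,100-0
  18 | -0010,100-0
  20 | 1-100,10-00
  28 | 1-100  (sole → essential)
  31 | 11-11  (sole → essential)
Essential prime implicants: 0-110, 01-01, 0100-, 1-100, 11-11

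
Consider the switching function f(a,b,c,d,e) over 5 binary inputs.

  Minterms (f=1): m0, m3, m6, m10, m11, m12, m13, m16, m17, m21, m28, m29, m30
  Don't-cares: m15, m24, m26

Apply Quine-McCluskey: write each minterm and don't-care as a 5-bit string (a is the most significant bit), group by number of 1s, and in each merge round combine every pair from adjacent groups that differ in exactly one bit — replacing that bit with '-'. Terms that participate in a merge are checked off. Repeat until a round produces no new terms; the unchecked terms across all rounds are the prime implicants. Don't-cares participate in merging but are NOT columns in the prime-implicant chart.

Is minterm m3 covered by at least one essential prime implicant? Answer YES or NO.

YES

[col 0] 00000*, 00011*, 00110, 01010*, 01011*, 01100*, 01101*, 01111*, 10000*, 10001*, 10101*, 11000*, 11010*, 11100*, 11101*, 11110*
[col 1] -0000, -1010, -1100*, -1101*, 0-011, 01-11, 0101-, 011-1, 0110-*, 1-000, 1-101, 10-01, 1000-, 11-00*, 11-10*, 110-0*, 111-0*, 1110-*
[col 2] -110-, 11--0
Prime implicants: -0000, -1010, -110-, 0-011, 00110, 01-11, 0101-, 011-1, 1-000, 1-101, 10-01, 1000-, 11--0
PI chart (minterm → PIs covering it):
  0 | -0000  (sole → essential)
  3 | 0-011  (sole → essential)
  6 | 00110  (sole → essential)
  10 | -1010,0101-
  11 | 0-011,01-11,0101-
  12 | -110-  (sole → essential)
  13 | -110-,011-1
  16 | -0000,1-000,1000-
  17 | 10-01,1000-
  21 | 1-101,10-01
  28 | -110-,11--0
  29 | -110-,1-101
  30 | 11--0  (sole → essential)
Essential prime implicants: -0000, -110-, 0-011, 00110, 11--0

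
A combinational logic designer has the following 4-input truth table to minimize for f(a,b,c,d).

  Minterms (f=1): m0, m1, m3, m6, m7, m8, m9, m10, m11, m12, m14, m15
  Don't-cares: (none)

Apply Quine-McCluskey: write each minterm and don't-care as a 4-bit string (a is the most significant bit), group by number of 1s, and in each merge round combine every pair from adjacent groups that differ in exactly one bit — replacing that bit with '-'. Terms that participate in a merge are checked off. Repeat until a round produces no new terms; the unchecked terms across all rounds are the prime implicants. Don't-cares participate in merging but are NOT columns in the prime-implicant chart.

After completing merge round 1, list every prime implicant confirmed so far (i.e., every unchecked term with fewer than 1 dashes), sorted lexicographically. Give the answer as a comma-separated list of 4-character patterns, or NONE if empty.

NONE

[col 0] 0000*, 0001*, 0011*, 0110*, 0111*, 1000*, 1001*, 1010*, 1011*, 1100*, 1110*, 1111*
[col 1] -000*, -001*, -011*, -110*, -111*, 0-11*, 00-1*, 000-*, 011-*, 1-00*, 1-10*, 1-11*, 10-0*, 10-1*, 100-*, 101-*, 11-0*, 111-*
[col 2] --11, -0-1, -00-, -11-, 1--0, 1-1-, 10--
Prime implicants: --11, -0-1, -00-, -11-, 1--0, 1-1-, 10--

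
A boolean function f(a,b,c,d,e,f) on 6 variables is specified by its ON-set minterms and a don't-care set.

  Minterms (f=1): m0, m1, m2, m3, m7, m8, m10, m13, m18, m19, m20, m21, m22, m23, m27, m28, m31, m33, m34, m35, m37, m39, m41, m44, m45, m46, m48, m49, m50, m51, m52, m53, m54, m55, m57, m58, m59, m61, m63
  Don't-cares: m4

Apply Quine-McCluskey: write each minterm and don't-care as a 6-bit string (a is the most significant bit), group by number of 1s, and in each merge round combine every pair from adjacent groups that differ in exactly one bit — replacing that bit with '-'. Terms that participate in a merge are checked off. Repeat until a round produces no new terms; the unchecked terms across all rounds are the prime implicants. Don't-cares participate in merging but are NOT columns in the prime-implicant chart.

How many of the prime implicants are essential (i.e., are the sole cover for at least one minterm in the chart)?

size-2^0 implicants → 000000(✓)  000001(✓)  000010(✓)  000011(✓)  000100(✓)  000111(✓)  001000(✓)  001010(✓)  001101(✓)  010010(✓)  010011(✓)  010100(✓)  010101(✓)  010110(✓)  010111(✓)  011011(✓)  011100(✓)  011111(✓)  100001(✓)  100010(✓)  100011(✓)  100101(✓)  100111(✓)  101001(✓)  101100(✓)  101101(✓)  101110(✓)  110000(✓)  110001(✓)  110010(✓)  110011(✓)  110100(✓)  110101(✓)  110110(✓)  110111(✓)  111001(✓)  111010(✓)  111011(✓)  111101(✓)  111111(✓)
size-2^1 implicants → -00001(✓)  -00010(✓)  -00011(✓)  -00111(✓)  -01101  -10010(✓)  -10011(✓)  -10100(✓)  -10101(✓)  -10110(✓)  -10111(✓)  -11011(✓)  -11111(✓)  0-0010(✓)  0-0011(✓)  0-0100  0-0111(✓)  00-000(✓)  00-010(✓)  000-00  000-11(✓)  0000-0(✓)  0000-1(✓)  00000-(✓)  00001-(✓)  0010-0(✓)  01-011(✓)  01-100  01-111(✓)  010-10(✓)  010-11(✓)  01001-(✓)  0101-0(✓)  0101-1(✓)  01010-(✓)  01011-(✓)  011-11(✓)  1-0001(✓)  1-0010(✓)  1-0011(✓)  1-0101(✓)  1-0111(✓)  1-1001(✓)  1-1101(✓)  10-001(✓)  10-101(✓)  100-01(✓)  100-11(✓)  1000-1(✓)  10001-(✓)  1001-1(✓)  101-01(✓)  1011-0  10110-  11-001(✓)  11-010(✓)  11-011(✓)  11-101(✓)  11-111(✓)  110-00(✓)  110-01(✓)  110-10(✓)  110-11(✓)  1100-0(✓)  1100-1(✓)  11000-(✓)  11001-(✓)  1101-0(✓)  1101-1(✓)  11010-(✓)  11011-(✓)  111-01(✓)  111-11(✓)  1110-1(✓)  11101-(✓)  1111-1(✓)
size-2^2 implicants → --0010(✓)  --0011(✓)  --0111(✓)  -00-11(✓)  -000-1  -0001-(✓)  -1-011(✓)  -1-111(✓)  -10-10(✓)  -10-11(✓)  -1001-(✓)  -101-0(✓)  -101-1(✓)  -1010-(✓)  -1011-(✓)  -11-11(✓)  0-0-11(✓)  0-001-(✓)  00-0-0  0000--  01--11(✓)  010-1-(✓)  0101--(✓)  1--001(✓)  1--101(✓)  1-0-01(✓)  1-0-11(✓)  1-00-1(✓)  1-001-(✓)  1-01-1(✓)  1-1-01(✓)  10--01(✓)  100--1(✓)  11--01(✓)  11--11(✓)  11-0-1(✓)  11-01-  11-1-1(✓)  110--0(✓)  110--1(✓)  110-0-(✓)  110-1-(✓)  1100--(✓)  1101--(✓)  111--1(✓)
size-2^3 implicants → --0-11  --001-  -1--11  -10-1-  -101--  1---01  1-0--1  11---1  110---
Unchecked terms (primes): --0-11, --001-, -000-1, -01101, -1--11, -10-1-, -101--, 0-0100, 00-0-0, 000-00, 0000--, 01-100, 1---01, 1-0--1, 1011-0, 10110-, 11---1, 11-01-, 110---
Minterm coverage:
  m0 ⊆ 00-0-0,000-00,0000--
  m1 ⊆ -000-1,0000--
  m2 ⊆ --001-,00-0-0,0000--
  m3 ⊆ --0-11,--001-,-000-1,0000--
  m7 ⊆ --0-11 [E]
  m8 ⊆ 00-0-0 [E]
  m10 ⊆ 00-0-0 [E]
  m13 ⊆ -01101 [E]
  m18 ⊆ --001-,-10-1-
  m19 ⊆ --0-11,--001-,-1--11,-10-1-
  m20 ⊆ -101--,0-0100,01-100
  m21 ⊆ -101-- [E]
  m22 ⊆ -10-1-,-101--
  m23 ⊆ --0-11,-1--11,-10-1-,-101--
  m27 ⊆ -1--11 [E]
  m28 ⊆ 01-100 [E]
  m31 ⊆ -1--11 [E]
  m33 ⊆ -000-1,1---01,1-0--1
  m34 ⊆ --001- [E]
  m35 ⊆ --0-11,--001-,-000-1,1-0--1
  m37 ⊆ 1---01,1-0--1
  m39 ⊆ --0-11,1-0--1
  m41 ⊆ 1---01 [E]
  m44 ⊆ 1011-0,10110-
  m45 ⊆ -01101,1---01,10110-
  m46 ⊆ 1011-0 [E]
  m48 ⊆ 110--- [E]
  m49 ⊆ 1---01,1-0--1,11---1,110---
  m50 ⊆ --001-,-10-1-,11-01-,110---
  m51 ⊆ --0-11,--001-,-1--11,-10-1-,1-0--1,11---1,11-01-,110---
  m52 ⊆ -101--,110---
  m53 ⊆ -101--,1---01,1-0--1,11---1,110---
  m54 ⊆ -10-1-,-101--,110---
  m55 ⊆ --0-11,-1--11,-10-1-,-101--,1-0--1,11---1,110---
  m57 ⊆ 1---01,11---1
  m58 ⊆ 11-01- [E]
  m59 ⊆ -1--11,11---1,11-01-
  m61 ⊆ 1---01,11---1
  m63 ⊆ -1--11,11---1
E = {--0-11, --001-, -01101, -1--11, -101--, 00-0-0, 01-100, 1---01, 1011-0, 11-01-, 110---}

11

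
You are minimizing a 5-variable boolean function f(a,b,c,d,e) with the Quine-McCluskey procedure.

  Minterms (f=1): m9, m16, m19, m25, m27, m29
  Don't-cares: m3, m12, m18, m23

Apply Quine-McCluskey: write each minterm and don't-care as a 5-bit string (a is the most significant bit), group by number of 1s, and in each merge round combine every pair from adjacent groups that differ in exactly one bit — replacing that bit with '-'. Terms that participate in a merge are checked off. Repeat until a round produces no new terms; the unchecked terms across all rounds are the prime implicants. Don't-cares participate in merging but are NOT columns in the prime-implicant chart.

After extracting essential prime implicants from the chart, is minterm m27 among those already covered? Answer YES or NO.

size-2^0 implicants → 00011(✓)  01001(✓)  01100  10000(✓)  10010(✓)  10011(✓)  10111(✓)  11001(✓)  11011(✓)  11101(✓)
size-2^1 implicants → -0011  -1001  1-011  10-11  100-0  1001-  11-01  110-1
Unchecked terms (primes): -0011, -1001, 01100, 1-011, 10-11, 100-0, 1001-, 11-01, 110-1
Minterm coverage:
  m9 ⊆ -1001 [E]
  m16 ⊆ 100-0 [E]
  m19 ⊆ -0011,1-011,10-11,1001-
  m25 ⊆ -1001,11-01,110-1
  m27 ⊆ 1-011,110-1
  m29 ⊆ 11-01 [E]
E = {-1001, 100-0, 11-01}

NO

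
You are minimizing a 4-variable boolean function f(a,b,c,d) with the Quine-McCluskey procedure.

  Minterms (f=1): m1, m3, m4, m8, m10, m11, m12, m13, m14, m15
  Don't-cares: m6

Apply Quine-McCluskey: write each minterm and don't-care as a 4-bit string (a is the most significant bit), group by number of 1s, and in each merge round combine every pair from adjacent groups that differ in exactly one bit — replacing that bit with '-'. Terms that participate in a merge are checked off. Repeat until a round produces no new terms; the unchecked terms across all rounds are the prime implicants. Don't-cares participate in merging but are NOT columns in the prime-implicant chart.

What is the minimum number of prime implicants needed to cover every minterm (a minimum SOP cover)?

Round 0: 0001✓ 0011✓ 0100✓ 0110✓ 1000✓ 1010✓ 1011✓ 1100✓ 1101✓ 1110✓ 1111✓
Round 1: -011 -100✓ -110✓ 00-1 01-0✓ 1-00✓ 1-10✓ 1-11✓ 10-0✓ 101-✓ 11-0✓ 11-1✓ 110-✓ 111-✓
Round 2: -1-0 1--0 1-1- 11--
PIs = {-011, -1-0, 00-1, 1--0, 1-1-, 11--}
Coverage chart:
  m1: 00-1 ←essential
  m3: -011,00-1
  m4: -1-0 ←essential
  m8: 1--0 ←essential
  m10: 1--0,1-1-
  m11: -011,1-1-
  m12: -1-0,1--0,11--
  m13: 11-- ←essential
  m14: -1-0,1--0,1-1-,11--
  m15: 1-1-,11--
Essential: -1-0, 00-1, 1--0, 11--
Petrick residual → -011
Min cover (5 terms): b'cd + bd' + a'b'd + ad' + ab

5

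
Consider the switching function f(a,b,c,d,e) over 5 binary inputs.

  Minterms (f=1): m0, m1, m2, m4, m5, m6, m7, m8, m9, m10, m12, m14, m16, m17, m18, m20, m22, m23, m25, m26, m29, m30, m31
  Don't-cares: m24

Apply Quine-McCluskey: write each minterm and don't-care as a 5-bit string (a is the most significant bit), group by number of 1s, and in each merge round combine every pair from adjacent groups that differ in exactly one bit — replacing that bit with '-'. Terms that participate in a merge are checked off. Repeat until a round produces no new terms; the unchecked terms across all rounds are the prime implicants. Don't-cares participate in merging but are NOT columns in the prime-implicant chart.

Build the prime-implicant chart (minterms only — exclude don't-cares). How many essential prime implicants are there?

[col 0] 00000*, 00001*, 00010*, 00100*, 00101*, 00110*, 00111*, 01000*, 01001*, 01010*, 01100*, 01110*, 10000*, 10001*, 10010*, 10100*, 10110*, 10111*, 11000*, 11001*, 11010*, 11101*, 11110*, 11111*
[col 1] -0000*, -0001*, -0010*, -0100*, -0110*, -0111*, -1000*, -1001*, -1010*, -1110*, 0-000*, 0-001*, 0-010*, 0-100*, 0-110*, 00-00*, 00-01*, 00-10*, 000-0*, 0000-*, 001-0*, 001-1*, 0010-*, 0011-*, 01-00*, 01-10*, 010-0*, 0100-*, 011-0*, 1-000*, 1-001*, 1-010*, 1-110*, 1-111*, 10-00*, 10-10*, 100-0*, 1000-*, 101-0*, 1011-*, 11-01, 11-10*, 110-0*, 1100-*, 111-1, 1111-*
[col 2] --000*, --001*, --010*, --110*, -0-00*, -0-10*, -00-0*, -000-*, -01-0*, -011-, -1-10*, -10-0*, -100-*, 0--00*, 0--10*, 0-0-0*, 0-00-*, 0-1-0*, 00--0*, 00-0-, 001--, 01--0*, 1--10*, 1-0-0*, 1-00-*, 1-11-, 10--0*
[col 3] ---10, --0-0, --00-, -0--0, 0---0
Prime implicants: ---10, --0-0, --00-, -0--0, -011-, 0---0, 00-0-, 001--, 1-11-, 11-01, 111-1
PI chart (minterm → PIs covering it):
  0 | --0-0,--00-,-0--0,0---0,00-0-
  1 | --00-,00-0-
  2 | ---10,--0-0,-0--0,0---0
  4 | -0--0,0---0,00-0-,001--
  5 | 00-0-,001--
  6 | ---10,-0--0,-011-,0---0,001--
  7 | -011-,001--
  8 | --0-0,--00-,0---0
  9 | --00-  (sole → essential)
  10 | ---10,--0-0,0---0
  12 | 0---0  (sole → essential)
  14 | ---10,0---0
  16 | --0-0,--00-,-0--0
  17 | --00-  (sole → essential)
  18 | ---10,--0-0,-0--0
  20 | -0--0  (sole → essential)
  22 | ---10,-0--0,-011-,1-11-
  23 | -011-,1-11-
  25 | --00-,11-01
  26 | ---10,--0-0
  29 | 11-01,111-1
  30 | ---10,1-11-
  31 | 1-11-,111-1
Essential prime implicants: --00-, -0--0, 0---0

3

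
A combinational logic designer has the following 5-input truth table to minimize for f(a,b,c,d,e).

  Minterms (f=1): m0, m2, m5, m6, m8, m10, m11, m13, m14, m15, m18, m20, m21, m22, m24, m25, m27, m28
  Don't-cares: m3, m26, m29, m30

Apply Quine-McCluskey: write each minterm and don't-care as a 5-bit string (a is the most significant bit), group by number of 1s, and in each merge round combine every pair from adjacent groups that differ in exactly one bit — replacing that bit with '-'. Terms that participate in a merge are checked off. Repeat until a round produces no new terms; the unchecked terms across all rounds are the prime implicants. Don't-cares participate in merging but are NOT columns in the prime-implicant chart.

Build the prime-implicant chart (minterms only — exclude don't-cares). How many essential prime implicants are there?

3

Round 0: 00000✓ 00010✓ 00011✓ 00101✓ 00110✓ 01000✓ 01010✓ 01011✓ 01101✓ 01110✓ 01111✓ 10010✓ 10100✓ 10101✓ 10110✓ 11000✓ 11001✓ 11010✓ 11011✓ 11100✓ 11101✓ 11110✓
Round 1: -0010✓ -0101✓ -0110✓ -1000✓ -1010✓ -1011✓ -1101✓ -1110✓ 0-000✓ 0-010✓ 0-011✓ 0-101✓ 0-110✓ 00-10✓ 000-0✓ 0001-✓ 01-10✓ 01-11✓ 010-0✓ 0101-✓ 011-1 0111-✓ 1-010✓ 1-100✓ 1-101✓ 1-110✓ 10-10✓ 101-0✓ 1010-✓ 11-00✓ 11-01✓ 11-10✓ 110-0✓ 110-1✓ 1100-✓ 1101-✓ 111-0✓ 1110-✓
Round 2: --010✓ --101 --110✓ -0-10✓ -1-10✓ -10-0 -101- 0--10✓ 0-0-0 0-01- 01-1- 1--10✓ 1-1-0 1-10- 11--0 11-0- 110--
Round 3: ---10
PIs = {---10, --101, -10-0, -101-, 0-0-0, 0-01-, 01-1-, 011-1, 1-1-0, 1-10-, 11--0, 11-0-, 110--}
Coverage chart:
  m0: 0-0-0 ←essential
  m2: ---10,0-0-0,0-01-
  m5: --101 ←essential
  m6: ---10 ←essential
  m8: -10-0,0-0-0
  m10: ---10,-10-0,-101-,0-0-0,0-01-,01-1-
  m11: -101-,0-01-,01-1-
  m13: --101,011-1
  m14: ---10,01-1-
  m15: 01-1-,011-1
  m18: ---10 ←essential
  m20: 1-1-0,1-10-
  m21: --101,1-10-
  m22: ---10,1-1-0
  m24: -10-0,11--0,11-0-,110--
  m25: 11-0-,110--
  m27: -101-,110--
  m28: 1-1-0,1-10-,11--0,11-0-
Essential: ---10, --101, 0-0-0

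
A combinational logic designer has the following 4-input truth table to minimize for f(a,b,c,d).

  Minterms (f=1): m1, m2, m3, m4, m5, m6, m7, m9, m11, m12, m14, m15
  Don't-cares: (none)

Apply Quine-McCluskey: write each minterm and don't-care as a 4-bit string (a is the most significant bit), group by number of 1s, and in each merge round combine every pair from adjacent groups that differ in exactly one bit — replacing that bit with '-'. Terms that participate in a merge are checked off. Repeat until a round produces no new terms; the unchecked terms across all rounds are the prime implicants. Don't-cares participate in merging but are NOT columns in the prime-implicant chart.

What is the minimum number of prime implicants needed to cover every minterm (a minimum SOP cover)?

size-2^0 implicants → 0001(✓)  0010(✓)  0011(✓)  0100(✓)  0101(✓)  0110(✓)  0111(✓)  1001(✓)  1011(✓)  1100(✓)  1110(✓)  1111(✓)
size-2^1 implicants → -001(✓)  -011(✓)  -100(✓)  -110(✓)  -111(✓)  0-01(✓)  0-10(✓)  0-11(✓)  00-1(✓)  001-(✓)  01-0(✓)  01-1(✓)  010-(✓)  011-(✓)  1-11(✓)  10-1(✓)  11-0(✓)  111-(✓)
size-2^2 implicants → --11  -0-1  -1-0  -11-  0--1  0-1-  01--
Unchecked terms (primes): --11, -0-1, -1-0, -11-, 0--1, 0-1-, 01--
Minterm coverage:
  m1 ⊆ -0-1,0--1
  m2 ⊆ 0-1- [E]
  m3 ⊆ --11,-0-1,0--1,0-1-
  m4 ⊆ -1-0,01--
  m5 ⊆ 0--1,01--
  m6 ⊆ -1-0,-11-,0-1-,01--
  m7 ⊆ --11,-11-,0--1,0-1-,01--
  m9 ⊆ -0-1 [E]
  m11 ⊆ --11,-0-1
  m12 ⊆ -1-0 [E]
  m14 ⊆ -1-0,-11-
  m15 ⊆ --11,-11-
E = {-0-1, -1-0, 0-1-}
Petrick residual → --11, 0--1
Cover = cd + b'd + bd' + a'd + a'c  |cover|=5

5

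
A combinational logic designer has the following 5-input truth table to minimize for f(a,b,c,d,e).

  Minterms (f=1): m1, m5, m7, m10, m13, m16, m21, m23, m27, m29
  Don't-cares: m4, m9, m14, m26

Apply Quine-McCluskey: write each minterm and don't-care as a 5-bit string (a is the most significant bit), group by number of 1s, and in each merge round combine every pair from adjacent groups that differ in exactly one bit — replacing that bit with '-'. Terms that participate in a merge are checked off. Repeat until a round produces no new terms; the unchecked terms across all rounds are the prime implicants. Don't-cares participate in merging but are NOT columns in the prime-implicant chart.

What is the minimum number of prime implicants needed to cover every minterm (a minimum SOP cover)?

6

size-2^0 implicants → 00001(✓)  00100(✓)  00101(✓)  00111(✓)  01001(✓)  01010(✓)  01101(✓)  01110(✓)  10000  10101(✓)  10111(✓)  11010(✓)  11011(✓)  11101(✓)
size-2^1 implicants → -0101(✓)  -0111(✓)  -1010  -1101(✓)  0-001(✓)  0-101(✓)  00-01(✓)  001-1(✓)  0010-  01-01(✓)  01-10  1-101(✓)  101-1(✓)  1101-
size-2^2 implicants → --101  -01-1  0--01
Unchecked terms (primes): --101, -01-1, -1010, 0--01, 0010-, 01-10, 10000, 1101-
Minterm coverage:
  m1 ⊆ 0--01 [E]
  m5 ⊆ --101,-01-1,0--01,0010-
  m7 ⊆ -01-1 [E]
  m10 ⊆ -1010,01-10
  m13 ⊆ --101,0--01
  m16 ⊆ 10000 [E]
  m21 ⊆ --101,-01-1
  m23 ⊆ -01-1 [E]
  m27 ⊆ 1101- [E]
  m29 ⊆ --101 [E]
E = {--101, -01-1, 0--01, 10000, 1101-}
Petrick residual → -1010
Cover = cd'e + b'ce + bc'de' + a'd'e + ab'c'd'e' + abc'd  |cover|=6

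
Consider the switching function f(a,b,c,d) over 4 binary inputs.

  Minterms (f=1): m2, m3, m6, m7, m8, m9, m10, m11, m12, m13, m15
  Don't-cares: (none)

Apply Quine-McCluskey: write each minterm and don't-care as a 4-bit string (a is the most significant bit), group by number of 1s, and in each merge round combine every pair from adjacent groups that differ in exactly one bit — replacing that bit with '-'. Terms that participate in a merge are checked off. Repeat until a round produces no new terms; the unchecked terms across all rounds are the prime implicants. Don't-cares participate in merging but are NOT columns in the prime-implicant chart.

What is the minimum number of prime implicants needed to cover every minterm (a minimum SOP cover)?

4

size-2^0 implicants → 0010(✓)  0011(✓)  0110(✓)  0111(✓)  1000(✓)  1001(✓)  1010(✓)  1011(✓)  1100(✓)  1101(✓)  1111(✓)
size-2^1 implicants → -010(✓)  -011(✓)  -111(✓)  0-10(✓)  0-11(✓)  001-(✓)  011-(✓)  1-00(✓)  1-01(✓)  1-11(✓)  10-0(✓)  10-1(✓)  100-(✓)  101-(✓)  11-1(✓)  110-(✓)
size-2^2 implicants → --11  -01-  0-1-  1--1  1-0-  10--
Unchecked terms (primes): --11, -01-, 0-1-, 1--1, 1-0-, 10--
Minterm coverage:
  m2 ⊆ -01-,0-1-
  m3 ⊆ --11,-01-,0-1-
  m6 ⊆ 0-1- [E]
  m7 ⊆ --11,0-1-
  m8 ⊆ 1-0-,10--
  m9 ⊆ 1--1,1-0-,10--
  m10 ⊆ -01-,10--
  m11 ⊆ --11,-01-,1--1,10--
  m12 ⊆ 1-0- [E]
  m13 ⊆ 1--1,1-0-
  m15 ⊆ --11,1--1
E = {0-1-, 1-0-}
Petrick residual → --11, -01-
Cover = cd + b'c + a'c + ac'  |cover|=4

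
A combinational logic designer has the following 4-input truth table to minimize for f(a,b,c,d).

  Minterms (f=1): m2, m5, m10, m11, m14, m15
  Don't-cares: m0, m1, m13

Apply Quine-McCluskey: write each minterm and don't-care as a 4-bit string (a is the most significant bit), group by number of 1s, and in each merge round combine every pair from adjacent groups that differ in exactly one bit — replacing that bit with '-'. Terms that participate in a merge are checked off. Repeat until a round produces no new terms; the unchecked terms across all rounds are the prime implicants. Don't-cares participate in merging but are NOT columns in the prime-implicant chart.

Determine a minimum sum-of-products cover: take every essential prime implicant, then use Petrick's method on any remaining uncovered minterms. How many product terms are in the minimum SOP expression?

Round 0: 0000✓ 0001✓ 0010✓ 0101✓ 1010✓ 1011✓ 1101✓ 1110✓ 1111✓
Round 1: -010 -101 0-01 00-0 000- 1-10✓ 1-11✓ 101-✓ 11-1 111-✓
Round 2: 1-1-
PIs = {-010, -101, 0-01, 00-0, 000-, 1-1-, 11-1}
Coverage chart:
  m2: -010,00-0
  m5: -101,0-01
  m10: -010,1-1-
  m11: 1-1- ←essential
  m14: 1-1- ←essential
  m15: 1-1-,11-1
Essential: 1-1-
Petrick residual → -010, -101
Min cover (3 terms): b'cd' + bc'd + ac

3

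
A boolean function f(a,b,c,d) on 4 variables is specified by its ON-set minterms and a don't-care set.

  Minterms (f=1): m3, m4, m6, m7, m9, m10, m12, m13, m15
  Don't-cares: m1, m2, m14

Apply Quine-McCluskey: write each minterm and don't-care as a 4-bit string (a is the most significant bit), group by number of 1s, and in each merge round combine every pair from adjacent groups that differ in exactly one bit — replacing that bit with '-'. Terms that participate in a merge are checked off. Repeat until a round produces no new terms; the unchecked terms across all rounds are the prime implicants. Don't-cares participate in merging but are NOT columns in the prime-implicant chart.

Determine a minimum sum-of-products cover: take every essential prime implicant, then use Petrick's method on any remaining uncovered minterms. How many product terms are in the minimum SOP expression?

Round 0: 0001✓ 0010✓ 0011✓ 0100✓ 0110✓ 0111✓ 1001✓ 1010✓ 1100✓ 1101✓ 1110✓ 1111✓
Round 1: -001 -010✓ -100✓ -110✓ -111✓ 0-10✓ 0-11✓ 00-1 001-✓ 01-0✓ 011-✓ 1-01 1-10✓ 11-0✓ 11-1✓ 110-✓ 111-✓
Round 2: --10 -1-0 -11- 0-1- 11--
PIs = {--10, -001, -1-0, -11-, 0-1-, 00-1, 1-01, 11--}
Coverage chart:
  m3: 0-1-,00-1
  m4: -1-0 ←essential
  m6: --10,-1-0,-11-,0-1-
  m7: -11-,0-1-
  m9: -001,1-01
  m10: --10 ←essential
  m12: -1-0,11--
  m13: 1-01,11--
  m15: -11-,11--
Essential: --10, -1-0
Petrick residual → -001, 0-1-, 11--
Min cover (5 terms): cd' + b'c'd + bd' + a'c + ab

5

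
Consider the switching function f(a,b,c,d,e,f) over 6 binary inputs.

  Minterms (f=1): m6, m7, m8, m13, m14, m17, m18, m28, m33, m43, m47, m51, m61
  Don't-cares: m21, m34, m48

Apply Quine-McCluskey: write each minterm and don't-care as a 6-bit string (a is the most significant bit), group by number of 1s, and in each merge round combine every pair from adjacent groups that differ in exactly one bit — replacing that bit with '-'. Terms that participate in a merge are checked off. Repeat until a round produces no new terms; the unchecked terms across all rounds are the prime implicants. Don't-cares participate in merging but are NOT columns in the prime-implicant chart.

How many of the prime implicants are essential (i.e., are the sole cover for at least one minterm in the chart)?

size-2^0 implicants → 000110(✓)  000111(✓)  001000  001101  001110(✓)  010001(✓)  010010  010101(✓)  011100  100001  100010  101011(✓)  101111(✓)  110000  110011  111101
size-2^1 implicants → 00-110  00011-  010-01  101-11
Unchecked terms (primes): 00-110, 00011-, 001000, 001101, 010-01, 010010, 011100, 100001, 100010, 101-11, 110000, 110011, 111101
Minterm coverage:
  m6 ⊆ 00-110,00011-
  m7 ⊆ 00011- [E]
  m8 ⊆ 001000 [E]
  m13 ⊆ 001101 [E]
  m14 ⊆ 00-110 [E]
  m17 ⊆ 010-01 [E]
  m18 ⊆ 010010 [E]
  m28 ⊆ 011100 [E]
  m33 ⊆ 100001 [E]
  m43 ⊆ 101-11 [E]
  m47 ⊆ 101-11 [E]
  m51 ⊆ 110011 [E]
  m61 ⊆ 111101 [E]
E = {00-110, 00011-, 001000, 001101, 010-01, 010010, 011100, 100001, 101-11, 110011, 111101}

11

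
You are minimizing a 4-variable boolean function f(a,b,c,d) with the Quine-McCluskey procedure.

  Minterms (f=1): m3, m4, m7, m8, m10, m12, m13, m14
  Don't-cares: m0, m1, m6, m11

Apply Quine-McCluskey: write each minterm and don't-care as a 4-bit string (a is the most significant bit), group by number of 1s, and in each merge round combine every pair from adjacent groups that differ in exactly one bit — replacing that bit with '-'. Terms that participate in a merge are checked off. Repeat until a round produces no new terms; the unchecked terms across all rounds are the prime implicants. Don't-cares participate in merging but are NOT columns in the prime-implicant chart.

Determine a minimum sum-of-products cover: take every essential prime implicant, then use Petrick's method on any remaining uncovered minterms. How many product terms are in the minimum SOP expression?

4

Round 0: 0000✓ 0001✓ 0011✓ 0100✓ 0110✓ 0111✓ 1000✓ 1010✓ 1011✓ 1100✓ 1101✓ 1110✓
Round 1: -000✓ -011 -100✓ -110✓ 0-00✓ 0-11 00-1 000- 01-0✓ 011- 1-00✓ 1-10✓ 10-0✓ 101- 11-0✓ 110-
Round 2: --00 -1-0 1--0
PIs = {--00, -011, -1-0, 0-11, 00-1, 000-, 011-, 1--0, 101-, 110-}
Coverage chart:
  m3: -011,0-11,00-1
  m4: --00,-1-0
  m7: 0-11,011-
  m8: --00,1--0
  m10: 1--0,101-
  m12: --00,-1-0,1--0,110-
  m13: 110- ←essential
  m14: -1-0,1--0
Essential: 110-
Petrick residual → --00, 0-11, 1--0
Min cover (4 terms): c'd' + a'cd + ad' + abc'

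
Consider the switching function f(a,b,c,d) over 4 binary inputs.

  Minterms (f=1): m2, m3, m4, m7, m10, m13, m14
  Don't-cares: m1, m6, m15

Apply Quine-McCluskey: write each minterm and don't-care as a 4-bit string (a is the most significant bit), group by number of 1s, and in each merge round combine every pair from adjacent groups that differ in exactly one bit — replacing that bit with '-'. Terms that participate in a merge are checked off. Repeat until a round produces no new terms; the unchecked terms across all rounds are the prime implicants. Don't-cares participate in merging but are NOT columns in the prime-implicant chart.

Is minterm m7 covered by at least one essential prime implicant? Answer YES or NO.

[col 0] 0001*, 0010*, 0011*, 0100*, 0110*, 0111*, 1010*, 1101*, 1110*, 1111*
[col 1] -010*, -110*, -111*, 0-10*, 0-11*, 00-1, 001-*, 01-0, 011-*, 1-10*, 11-1, 111-*
[col 2] --10, -11-, 0-1-
Prime implicants: --10, -11-, 0-1-, 00-1, 01-0, 11-1
PI chart (minterm → PIs covering it):
  2 | --10,0-1-
  3 | 0-1-,00-1
  4 | 01-0  (sole → essential)
  7 | -11-,0-1-
  10 | --10  (sole → essential)
  13 | 11-1  (sole → essential)
  14 | --10,-11-
Essential prime implicants: --10, 01-0, 11-1

NO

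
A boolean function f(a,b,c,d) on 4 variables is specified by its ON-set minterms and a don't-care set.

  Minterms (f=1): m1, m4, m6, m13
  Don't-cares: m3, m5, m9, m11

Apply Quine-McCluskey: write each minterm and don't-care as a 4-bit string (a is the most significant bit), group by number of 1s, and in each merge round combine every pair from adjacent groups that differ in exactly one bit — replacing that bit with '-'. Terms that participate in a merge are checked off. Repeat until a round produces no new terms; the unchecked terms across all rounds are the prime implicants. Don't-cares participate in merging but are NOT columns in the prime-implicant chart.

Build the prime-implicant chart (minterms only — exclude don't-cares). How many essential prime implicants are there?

Round 0: 0001✓ 0011✓ 0100✓ 0101✓ 0110✓ 1001✓ 1011✓ 1101✓
Round 1: -001✓ -011✓ -101✓ 0-01✓ 00-1✓ 01-0 010- 1-01✓ 10-1✓
Round 2: --01 -0-1
PIs = {--01, -0-1, 01-0, 010-}
Coverage chart:
  m1: --01,-0-1
  m4: 01-0,010-
  m6: 01-0 ←essential
  m13: --01 ←essential
Essential: --01, 01-0

2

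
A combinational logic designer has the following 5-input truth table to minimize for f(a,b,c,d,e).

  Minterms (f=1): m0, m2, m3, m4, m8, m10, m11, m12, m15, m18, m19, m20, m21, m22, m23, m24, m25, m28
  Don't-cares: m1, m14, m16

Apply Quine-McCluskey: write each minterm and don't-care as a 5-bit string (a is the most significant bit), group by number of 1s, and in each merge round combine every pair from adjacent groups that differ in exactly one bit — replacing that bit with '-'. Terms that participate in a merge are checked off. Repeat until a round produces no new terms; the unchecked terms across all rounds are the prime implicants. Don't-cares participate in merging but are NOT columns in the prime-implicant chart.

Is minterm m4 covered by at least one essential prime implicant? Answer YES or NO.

Round 0: 00000✓ 00001✓ 00010✓ 00011✓ 00100✓ 01000✓ 01010✓ 01011✓ 01100✓ 01110✓ 01111✓ 10000✓ 10010✓ 10011✓ 10100✓ 10101✓ 10110✓ 10111✓ 11000✓ 11001✓ 11100✓
Round 1: -0000✓ -0010✓ -0011✓ -0100✓ -1000✓ -1100✓ 0-000✓ 0-010✓ 0-011✓ 0-100✓ 00-00✓ 000-0✓ 000-1✓ 0000-✓ 0001-✓ 01-00✓ 01-10✓ 01-11✓ 010-0✓ 0101-✓ 011-0✓ 0111-✓ 1-000✓ 1-100✓ 10-00✓ 10-10✓ 10-11✓ 100-0✓ 1001-✓ 101-0✓ 101-1✓ 1010-✓ 1011-✓ 11-00✓ 1100-
Round 2: --000✓ --100✓ -0-00✓ -00-0 -001- -1-00✓ 0--00✓ 0-0-0 0-01- 000-- 01--0 01-1- 1--00✓ 10--0 10-1- 101--
Round 3: ---00
PIs = {---00, -00-0, -001-, 0-0-0, 0-01-, 000--, 01--0, 01-1-, 10--0, 10-1-, 101--, 1100-}
Coverage chart:
  m0: ---00,-00-0,0-0-0,000--
  m2: -00-0,-001-,0-0-0,0-01-,000--
  m3: -001-,0-01-,000--
  m4: ---00 ←essential
  m8: ---00,0-0-0,01--0
  m10: 0-0-0,0-01-,01--0,01-1-
  m11: 0-01-,01-1-
  m12: ---00,01--0
  m15: 01-1- ←essential
  m18: -00-0,-001-,10--0,10-1-
  m19: -001-,10-1-
  m20: ---00,10--0,101--
  m21: 101-- ←essential
  m22: 10--0,10-1-,101--
  m23: 10-1-,101--
  m24: ---00,1100-
  m25: 1100- ←essential
  m28: ---00 ←essential
Essential: ---00, 01-1-, 101--, 1100-

YES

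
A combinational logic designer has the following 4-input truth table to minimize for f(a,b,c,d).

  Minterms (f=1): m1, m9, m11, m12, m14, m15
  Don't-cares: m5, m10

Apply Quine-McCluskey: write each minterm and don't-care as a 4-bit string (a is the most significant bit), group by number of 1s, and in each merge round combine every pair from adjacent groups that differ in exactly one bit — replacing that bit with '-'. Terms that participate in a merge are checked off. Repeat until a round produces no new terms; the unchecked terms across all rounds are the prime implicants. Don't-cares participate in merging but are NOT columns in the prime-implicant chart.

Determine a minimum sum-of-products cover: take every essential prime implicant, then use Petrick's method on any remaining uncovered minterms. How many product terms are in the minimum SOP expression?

[col 0] 0001*, 0101*, 1001*, 1010*, 1011*, 1100*, 1110*, 1111*
[col 1] -001, 0-01, 1-10*, 1-11*, 10-1, 101-*, 11-0, 111-*
[col 2] 1-1-
Prime implicants: -001, 0-01, 1-1-, 10-1, 11-0
PI chart (minterm → PIs covering it):
  1 | -001,0-01
  9 | -001,10-1
  11 | 1-1-,10-1
  12 | 11-0  (sole → essential)
  14 | 1-1-,11-0
  15 | 1-1-  (sole → essential)
Essential prime implicants: 1-1-, 11-0
Petrick residual → -001
Minimum SOP uses 3 PIs: b'c'd + ac + abd'

3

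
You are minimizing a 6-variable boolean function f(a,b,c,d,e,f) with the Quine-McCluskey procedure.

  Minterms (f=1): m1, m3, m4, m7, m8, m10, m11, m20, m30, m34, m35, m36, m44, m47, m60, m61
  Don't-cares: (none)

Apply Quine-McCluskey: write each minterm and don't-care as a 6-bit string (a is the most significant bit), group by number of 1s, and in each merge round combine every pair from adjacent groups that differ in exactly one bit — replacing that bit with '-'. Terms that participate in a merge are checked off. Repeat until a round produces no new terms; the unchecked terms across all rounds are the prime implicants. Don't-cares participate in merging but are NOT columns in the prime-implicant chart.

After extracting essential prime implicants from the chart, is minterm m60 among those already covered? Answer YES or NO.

YES

Round 0: 000001✓ 000011✓ 000100✓ 000111✓ 001000✓ 001010✓ 001011✓ 010100✓ 011110 100010✓ 100011✓ 100100✓ 101100✓ 101111 111100✓ 111101✓
Round 1: -00011 -00100 0-0100 00-011 000-11 0000-1 0010-0 00101- 1-1100 10-100 10001- 11110-
PIs = {-00011, -00100, 0-0100, 00-011, 000-11, 0000-1, 0010-0, 00101-, 011110, 1-1100, 10-100, 10001-, 101111, 11110-}
Coverage chart:
  m1: 0000-1 ←essential
  m3: -00011,00-011,000-11,0000-1
  m4: -00100,0-0100
  m7: 000-11 ←essential
  m8: 0010-0 ←essential
  m10: 0010-0,00101-
  m11: 00-011,00101-
  m20: 0-0100 ←essential
  m30: 011110 ←essential
  m34: 10001- ←essential
  m35: -00011,10001-
  m36: -00100,10-100
  m44: 1-1100,10-100
  m47: 101111 ←essential
  m60: 1-1100,11110-
  m61: 11110- ←essential
Essential: 0-0100, 000-11, 0000-1, 0010-0, 011110, 10001-, 101111, 11110-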